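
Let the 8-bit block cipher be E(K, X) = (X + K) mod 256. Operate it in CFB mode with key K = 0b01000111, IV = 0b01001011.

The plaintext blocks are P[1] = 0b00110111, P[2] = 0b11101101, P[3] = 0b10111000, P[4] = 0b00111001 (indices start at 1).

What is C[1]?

CFB encryption: C_i = P_i ⊕ E(K, C_{i−1}), with C_{0} = IV.
C[1]: E(K, 0b01001011) = 0b10010010; 0b00110111 ⊕ 0b10010010 = 0b10100101.

C[1] = 0b10100101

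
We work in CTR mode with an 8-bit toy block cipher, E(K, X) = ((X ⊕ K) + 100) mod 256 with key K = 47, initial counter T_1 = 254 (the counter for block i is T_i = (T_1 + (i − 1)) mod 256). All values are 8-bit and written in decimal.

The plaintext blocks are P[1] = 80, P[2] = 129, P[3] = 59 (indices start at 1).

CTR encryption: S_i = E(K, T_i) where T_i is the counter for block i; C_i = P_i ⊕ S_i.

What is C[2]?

C[2] = 181

C[1]: T = 254, S = E(K, T) = 53; 80 ⊕ 53 = 101.
C[2]: T = 255, S = E(K, T) = 52; 129 ⊕ 52 = 181.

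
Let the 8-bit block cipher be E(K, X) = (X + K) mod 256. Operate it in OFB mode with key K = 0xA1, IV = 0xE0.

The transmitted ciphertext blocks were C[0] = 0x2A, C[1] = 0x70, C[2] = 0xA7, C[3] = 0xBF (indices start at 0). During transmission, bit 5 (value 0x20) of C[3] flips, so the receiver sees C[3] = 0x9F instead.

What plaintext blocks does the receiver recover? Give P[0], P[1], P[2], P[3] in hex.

OFB decryption: S_i = E(K, S_{i−1}) with S_{−1} = IV; P_i = C_i ⊕ S_i.
Only C[3] changed, to 0x9F. In OFB, a change in C_i flips the same bit in P_i only; the keystream is unaffected. Decrypting the received ciphertext:
P[0]: S = E(K, 0xE0) = 0x81; 0x2A ⊕ 0x81 = 0xAB.
P[1]: S = E(K, 0x81) = 0x22; 0x70 ⊕ 0x22 = 0x52.
P[2]: S = E(K, 0x22) = 0xC3; 0xA7 ⊕ 0xC3 = 0x64.
P[3]: S = E(K, 0xC3) = 0x64; 0x9F ⊕ 0x64 = 0xFB.
Blocks that differ from the original plaintext: P[3].

P[0] = 0xAB, P[1] = 0x52, P[2] = 0x64, P[3] = 0xFB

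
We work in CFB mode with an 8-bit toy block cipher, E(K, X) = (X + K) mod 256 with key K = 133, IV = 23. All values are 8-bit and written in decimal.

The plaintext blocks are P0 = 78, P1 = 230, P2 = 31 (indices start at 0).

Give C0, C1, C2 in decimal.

CFB encryption: C_i = P_i ⊕ E(K, C_{i−1}), with C_{−1} = IV.
C0: E(K, 23) = 156; 78 ⊕ 156 = 210.
C1: E(K, 210) = 87; 230 ⊕ 87 = 177.
C2: E(K, 177) = 54; 31 ⊕ 54 = 41.

C0 = 210, C1 = 177, C2 = 41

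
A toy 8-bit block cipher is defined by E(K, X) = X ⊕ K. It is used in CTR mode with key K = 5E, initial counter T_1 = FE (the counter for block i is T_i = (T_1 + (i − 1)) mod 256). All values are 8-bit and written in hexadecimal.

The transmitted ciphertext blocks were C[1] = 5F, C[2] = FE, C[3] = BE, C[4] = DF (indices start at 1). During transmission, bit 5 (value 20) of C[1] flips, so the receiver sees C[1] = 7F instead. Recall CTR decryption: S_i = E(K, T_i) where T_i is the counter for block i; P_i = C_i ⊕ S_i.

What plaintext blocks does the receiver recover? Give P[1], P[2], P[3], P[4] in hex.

Only C[1] changed, to 7F. In CTR, a change in C_i flips the same bit in P_i only; the keystream is unaffected. Decrypting the received ciphertext:
P[1]: T = FE, S = E(K, T) = A0; 7F ⊕ A0 = DF.
P[2]: T = FF, S = E(K, T) = A1; FE ⊕ A1 = 5F.
P[3]: T = 00, S = E(K, T) = 5E; BE ⊕ 5E = E0.
P[4]: T = 01, S = E(K, T) = 5F; DF ⊕ 5F = 80.
Blocks that differ from the original plaintext: P[1].

P[1] = DF, P[2] = 5F, P[3] = E0, P[4] = 80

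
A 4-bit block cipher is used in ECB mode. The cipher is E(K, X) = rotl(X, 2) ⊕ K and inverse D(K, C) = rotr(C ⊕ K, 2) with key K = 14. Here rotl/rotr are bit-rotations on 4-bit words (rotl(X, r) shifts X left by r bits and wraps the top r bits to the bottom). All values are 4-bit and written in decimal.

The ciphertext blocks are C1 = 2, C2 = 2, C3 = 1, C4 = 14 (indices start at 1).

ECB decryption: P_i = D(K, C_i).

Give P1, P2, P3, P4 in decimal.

P1 = 3, P2 = 3, P3 = 15, P4 = 0

P1: D(K, 2) = 3.
P2: D(K, 2) = 3.
P3: D(K, 1) = 15.
P4: D(K, 14) = 0.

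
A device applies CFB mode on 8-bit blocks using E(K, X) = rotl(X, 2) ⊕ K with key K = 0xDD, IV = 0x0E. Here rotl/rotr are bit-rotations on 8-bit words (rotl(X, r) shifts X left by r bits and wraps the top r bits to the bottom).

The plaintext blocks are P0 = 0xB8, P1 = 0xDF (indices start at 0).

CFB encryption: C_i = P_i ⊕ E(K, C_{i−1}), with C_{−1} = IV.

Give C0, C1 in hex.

C0 = 0x5D, C1 = 0x77

C0: E(K, 0x0E) = 0xE5; 0xB8 ⊕ 0xE5 = 0x5D.
C1: E(K, 0x5D) = 0xA8; 0xDF ⊕ 0xA8 = 0x77.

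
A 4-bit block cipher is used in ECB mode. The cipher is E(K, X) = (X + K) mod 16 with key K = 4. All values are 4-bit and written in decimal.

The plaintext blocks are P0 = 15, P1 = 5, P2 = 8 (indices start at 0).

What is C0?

ECB encryption: C_i = E(K, P_i).
C0: E(K, 15) = 3.

C0 = 3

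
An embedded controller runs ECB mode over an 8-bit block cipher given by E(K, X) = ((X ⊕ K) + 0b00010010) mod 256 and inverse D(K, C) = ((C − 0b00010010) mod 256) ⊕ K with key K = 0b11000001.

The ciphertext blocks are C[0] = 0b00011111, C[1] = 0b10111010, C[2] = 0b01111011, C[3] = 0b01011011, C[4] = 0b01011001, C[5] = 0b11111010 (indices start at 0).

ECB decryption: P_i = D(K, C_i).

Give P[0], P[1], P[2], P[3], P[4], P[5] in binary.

P[0]: D(K, 0b00011111) = 0b11001100.
P[1]: D(K, 0b10111010) = 0b01101001.
P[2]: D(K, 0b01111011) = 0b10101000.
P[3]: D(K, 0b01011011) = 0b10001000.
P[4]: D(K, 0b01011001) = 0b10000110.
P[5]: D(K, 0b11111010) = 0b00101001.

P[0] = 0b11001100, P[1] = 0b01101001, P[2] = 0b10101000, P[3] = 0b10001000, P[4] = 0b10000110, P[5] = 0b00101001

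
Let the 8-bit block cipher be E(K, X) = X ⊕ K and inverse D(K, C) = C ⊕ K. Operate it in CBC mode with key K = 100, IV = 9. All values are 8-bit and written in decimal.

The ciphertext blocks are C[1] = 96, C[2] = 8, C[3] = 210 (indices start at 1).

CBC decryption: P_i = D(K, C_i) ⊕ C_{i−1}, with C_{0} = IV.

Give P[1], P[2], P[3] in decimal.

P[1] = 13, P[2] = 12, P[3] = 190

P[1]: D(K, 96) = 4; 4 ⊕ 9 = 13.
P[2]: D(K, 8) = 108; 108 ⊕ 96 = 12.
P[3]: D(K, 210) = 182; 182 ⊕ 8 = 190.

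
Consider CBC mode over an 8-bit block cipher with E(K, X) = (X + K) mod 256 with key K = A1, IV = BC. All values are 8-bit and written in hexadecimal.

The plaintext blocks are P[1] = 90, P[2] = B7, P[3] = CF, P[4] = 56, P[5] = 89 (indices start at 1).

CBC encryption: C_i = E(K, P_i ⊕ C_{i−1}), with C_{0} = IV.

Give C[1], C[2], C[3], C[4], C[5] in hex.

C[1]: P[1] ⊕ BC = 2C; E(K, 2C) = CD.
C[2]: P[2] ⊕ CD = 7A; E(K, 7A) = 1B.
C[3]: P[3] ⊕ 1B = D4; E(K, D4) = 75.
C[4]: P[4] ⊕ 75 = 23; E(K, 23) = C4.
C[5]: P[5] ⊕ C4 = 4D; E(K, 4D) = EE.

C[1] = CD, C[2] = 1B, C[3] = 75, C[4] = C4, C[5] = EE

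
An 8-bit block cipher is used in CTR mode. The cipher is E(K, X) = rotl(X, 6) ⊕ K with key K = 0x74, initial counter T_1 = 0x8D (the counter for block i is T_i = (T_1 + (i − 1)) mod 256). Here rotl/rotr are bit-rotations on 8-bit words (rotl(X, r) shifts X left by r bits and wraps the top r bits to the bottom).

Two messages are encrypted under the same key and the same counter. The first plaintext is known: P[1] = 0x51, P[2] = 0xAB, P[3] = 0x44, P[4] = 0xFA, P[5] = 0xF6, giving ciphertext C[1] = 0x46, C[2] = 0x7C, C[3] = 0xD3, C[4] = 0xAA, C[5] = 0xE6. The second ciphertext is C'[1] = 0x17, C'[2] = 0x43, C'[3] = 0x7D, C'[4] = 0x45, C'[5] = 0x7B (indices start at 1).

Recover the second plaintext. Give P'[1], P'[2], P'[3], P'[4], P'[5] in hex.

In CTR with a reused counter, both messages share the same keystream S_i, so C_i ⊕ C'_i = P_i ⊕ P'_i and thus P'_i = P_i ⊕ C_i ⊕ C'_i.
P'[1]: 0x51 ⊕ 0x46 ⊕ 0x17 = 0x00.
P'[2]: 0xAB ⊕ 0x7C ⊕ 0x43 = 0x94.
P'[3]: 0x44 ⊕ 0xD3 ⊕ 0x7D = 0xEA.
P'[4]: 0xFA ⊕ 0xAA ⊕ 0x45 = 0x15.
P'[5]: 0xF6 ⊕ 0xE6 ⊕ 0x7B = 0x6B.

P'[1] = 0x00, P'[2] = 0x94, P'[3] = 0xEA, P'[4] = 0x15, P'[5] = 0x6B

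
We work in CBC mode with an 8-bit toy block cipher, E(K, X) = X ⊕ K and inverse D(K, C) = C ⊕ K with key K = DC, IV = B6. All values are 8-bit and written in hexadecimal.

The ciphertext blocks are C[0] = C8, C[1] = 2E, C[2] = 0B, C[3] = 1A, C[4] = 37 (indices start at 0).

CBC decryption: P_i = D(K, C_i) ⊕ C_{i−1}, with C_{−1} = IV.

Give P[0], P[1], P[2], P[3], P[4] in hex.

P[0] = A2, P[1] = 3A, P[2] = F9, P[3] = CD, P[4] = F1

P[0]: D(K, C8) = 14; 14 ⊕ B6 = A2.
P[1]: D(K, 2E) = F2; F2 ⊕ C8 = 3A.
P[2]: D(K, 0B) = D7; D7 ⊕ 2E = F9.
P[3]: D(K, 1A) = C6; C6 ⊕ 0B = CD.
P[4]: D(K, 37) = EB; EB ⊕ 1A = F1.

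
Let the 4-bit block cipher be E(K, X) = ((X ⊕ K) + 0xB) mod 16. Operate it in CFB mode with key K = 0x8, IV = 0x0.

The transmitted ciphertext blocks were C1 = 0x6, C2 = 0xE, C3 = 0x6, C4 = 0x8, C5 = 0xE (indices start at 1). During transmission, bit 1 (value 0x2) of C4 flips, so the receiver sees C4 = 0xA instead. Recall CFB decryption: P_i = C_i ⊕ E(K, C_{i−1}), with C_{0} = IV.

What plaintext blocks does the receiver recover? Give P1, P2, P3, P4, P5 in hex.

P1 = 0x5, P2 = 0x7, P3 = 0x7, P4 = 0x3, P5 = 0x3

Only C4 changed, to 0xA. In CFB, a change in C_i flips the same bit in P_i and garbles P_{i+1}. Decrypting the received ciphertext:
P1: E(K, 0x0) = 0x3; 0x6 ⊕ 0x3 = 0x5.
P2: E(K, 0x6) = 0x9; 0xE ⊕ 0x9 = 0x7.
P3: E(K, 0xE) = 0x1; 0x6 ⊕ 0x1 = 0x7.
P4: E(K, 0x6) = 0x9; 0xA ⊕ 0x9 = 0x3.
P5: E(K, 0xA) = 0xD; 0xE ⊕ 0xD = 0x3.
Blocks that differ from the original plaintext: P4, P5.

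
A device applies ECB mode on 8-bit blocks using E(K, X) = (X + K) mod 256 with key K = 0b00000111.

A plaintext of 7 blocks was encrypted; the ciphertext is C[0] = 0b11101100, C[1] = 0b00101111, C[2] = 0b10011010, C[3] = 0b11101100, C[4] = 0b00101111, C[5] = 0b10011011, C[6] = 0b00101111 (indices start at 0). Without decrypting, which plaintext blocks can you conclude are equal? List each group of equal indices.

ECB encrypts each block independently with the same key, so equal ciphertext blocks imply equal plaintext blocks.
C[0] = C[3] = 0b11101100, so P[0] = P[3].
C[1] = C[4] = C[6] = 0b00101111, so P[1] = P[4] = P[6].

P[0] = P[3]; P[1] = P[4] = P[6]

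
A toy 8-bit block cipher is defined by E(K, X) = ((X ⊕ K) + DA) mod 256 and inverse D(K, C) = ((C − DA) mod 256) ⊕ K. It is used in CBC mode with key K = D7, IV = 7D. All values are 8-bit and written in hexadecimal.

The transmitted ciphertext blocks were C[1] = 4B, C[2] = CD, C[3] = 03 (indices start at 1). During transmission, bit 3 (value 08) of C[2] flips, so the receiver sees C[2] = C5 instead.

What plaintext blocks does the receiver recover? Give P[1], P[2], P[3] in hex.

P[1] = DB, P[2] = 77, P[3] = 3B

CBC decryption: P_i = D(K, C_i) ⊕ C_{i−1}, with C_{0} = IV.
Only C[2] changed, to C5. In CBC, a change in C_i garbles P_i and flips the same bit in P_{i+1}. Decrypting the received ciphertext:
P[1]: D(K, 4B) = A6; A6 ⊕ 7D = DB.
P[2]: D(K, C5) = 3C; 3C ⊕ 4B = 77.
P[3]: D(K, 03) = FE; FE ⊕ C5 = 3B.
Blocks that differ from the original plaintext: P[2], P[3].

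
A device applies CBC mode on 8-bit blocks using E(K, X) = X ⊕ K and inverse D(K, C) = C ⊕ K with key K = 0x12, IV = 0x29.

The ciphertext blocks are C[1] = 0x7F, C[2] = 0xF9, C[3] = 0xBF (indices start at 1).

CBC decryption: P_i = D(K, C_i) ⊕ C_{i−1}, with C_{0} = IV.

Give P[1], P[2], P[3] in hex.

P[1] = 0x44, P[2] = 0x94, P[3] = 0x54

P[1]: D(K, 0x7F) = 0x6D; 0x6D ⊕ 0x29 = 0x44.
P[2]: D(K, 0xF9) = 0xEB; 0xEB ⊕ 0x7F = 0x94.
P[3]: D(K, 0xBF) = 0xAD; 0xAD ⊕ 0xF9 = 0x54.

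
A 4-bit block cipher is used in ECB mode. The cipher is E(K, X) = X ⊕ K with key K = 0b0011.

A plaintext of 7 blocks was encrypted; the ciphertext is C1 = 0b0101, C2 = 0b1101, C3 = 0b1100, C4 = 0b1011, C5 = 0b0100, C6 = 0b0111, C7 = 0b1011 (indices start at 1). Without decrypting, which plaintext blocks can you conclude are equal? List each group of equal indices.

P4 = P7

ECB encrypts each block independently with the same key, so equal ciphertext blocks imply equal plaintext blocks.
C4 = C7 = 0b1011, so P4 = P7.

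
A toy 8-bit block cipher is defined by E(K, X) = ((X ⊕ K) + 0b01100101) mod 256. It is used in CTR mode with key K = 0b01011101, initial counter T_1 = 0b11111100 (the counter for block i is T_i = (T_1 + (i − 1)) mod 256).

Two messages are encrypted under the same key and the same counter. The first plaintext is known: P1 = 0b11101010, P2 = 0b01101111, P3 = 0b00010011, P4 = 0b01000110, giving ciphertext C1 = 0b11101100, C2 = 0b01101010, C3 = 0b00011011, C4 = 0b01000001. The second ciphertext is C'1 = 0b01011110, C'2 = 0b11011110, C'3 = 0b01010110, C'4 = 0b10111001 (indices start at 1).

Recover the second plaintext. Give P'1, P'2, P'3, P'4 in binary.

P'1 = 0b01011000, P'2 = 0b11011011, P'3 = 0b01011110, P'4 = 0b10111110

In CTR with a reused counter, both messages share the same keystream S_i, so C_i ⊕ C'_i = P_i ⊕ P'_i and thus P'_i = P_i ⊕ C_i ⊕ C'_i.
P'1: 0b11101010 ⊕ 0b11101100 ⊕ 0b01011110 = 0b01011000.
P'2: 0b01101111 ⊕ 0b01101010 ⊕ 0b11011110 = 0b11011011.
P'3: 0b00010011 ⊕ 0b00011011 ⊕ 0b01010110 = 0b01011110.
P'4: 0b01000110 ⊕ 0b01000001 ⊕ 0b10111001 = 0b10111110.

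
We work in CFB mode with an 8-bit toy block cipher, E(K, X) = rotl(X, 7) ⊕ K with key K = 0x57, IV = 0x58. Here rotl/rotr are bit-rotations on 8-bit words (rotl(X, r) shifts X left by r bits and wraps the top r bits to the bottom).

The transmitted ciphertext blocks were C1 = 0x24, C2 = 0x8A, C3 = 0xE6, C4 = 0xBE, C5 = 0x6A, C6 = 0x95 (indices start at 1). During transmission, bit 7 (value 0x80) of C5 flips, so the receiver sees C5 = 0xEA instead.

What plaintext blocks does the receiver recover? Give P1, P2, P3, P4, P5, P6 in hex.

P1 = 0x5F, P2 = 0xCF, P3 = 0xF4, P4 = 0x9A, P5 = 0xE2, P6 = 0xB7

CFB decryption: P_i = C_i ⊕ E(K, C_{i−1}), with C_{0} = IV.
Only C5 changed, to 0xEA. In CFB, a change in C_i flips the same bit in P_i and garbles P_{i+1}. Decrypting the received ciphertext:
P1: E(K, 0x58) = 0x7B; 0x24 ⊕ 0x7B = 0x5F.
P2: E(K, 0x24) = 0x45; 0x8A ⊕ 0x45 = 0xCF.
P3: E(K, 0x8A) = 0x12; 0xE6 ⊕ 0x12 = 0xF4.
P4: E(K, 0xE6) = 0x24; 0xBE ⊕ 0x24 = 0x9A.
P5: E(K, 0xBE) = 0x08; 0xEA ⊕ 0x08 = 0xE2.
P6: E(K, 0xEA) = 0x22; 0x95 ⊕ 0x22 = 0xB7.
Blocks that differ from the original plaintext: P5, P6.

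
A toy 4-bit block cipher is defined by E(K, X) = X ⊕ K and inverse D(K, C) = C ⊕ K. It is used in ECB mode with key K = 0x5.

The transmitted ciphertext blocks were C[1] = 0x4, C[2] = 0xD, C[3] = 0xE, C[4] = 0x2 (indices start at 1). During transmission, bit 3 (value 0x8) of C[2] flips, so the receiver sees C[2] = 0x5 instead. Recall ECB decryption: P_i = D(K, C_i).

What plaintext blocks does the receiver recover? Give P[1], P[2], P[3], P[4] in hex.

P[1] = 0x1, P[2] = 0x0, P[3] = 0xB, P[4] = 0x7

Only C[2] changed, to 0x5. In ECB, a change in C_i affects only P_i. Decrypting the received ciphertext:
P[1]: D(K, 0x4) = 0x1.
P[2]: D(K, 0x5) = 0x0.
P[3]: D(K, 0xE) = 0xB.
P[4]: D(K, 0x2) = 0x7.
Blocks that differ from the original plaintext: P[2].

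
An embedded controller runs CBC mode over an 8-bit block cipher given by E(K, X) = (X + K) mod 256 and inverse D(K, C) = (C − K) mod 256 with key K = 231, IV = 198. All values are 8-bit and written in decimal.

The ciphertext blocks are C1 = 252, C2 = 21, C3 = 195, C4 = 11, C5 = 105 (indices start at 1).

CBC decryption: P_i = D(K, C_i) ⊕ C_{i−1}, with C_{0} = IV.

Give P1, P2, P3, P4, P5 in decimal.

P1: D(K, 252) = 21; 21 ⊕ 198 = 211.
P2: D(K, 21) = 46; 46 ⊕ 252 = 210.
P3: D(K, 195) = 220; 220 ⊕ 21 = 201.
P4: D(K, 11) = 36; 36 ⊕ 195 = 231.
P5: D(K, 105) = 130; 130 ⊕ 11 = 137.

P1 = 211, P2 = 210, P3 = 201, P4 = 231, P5 = 137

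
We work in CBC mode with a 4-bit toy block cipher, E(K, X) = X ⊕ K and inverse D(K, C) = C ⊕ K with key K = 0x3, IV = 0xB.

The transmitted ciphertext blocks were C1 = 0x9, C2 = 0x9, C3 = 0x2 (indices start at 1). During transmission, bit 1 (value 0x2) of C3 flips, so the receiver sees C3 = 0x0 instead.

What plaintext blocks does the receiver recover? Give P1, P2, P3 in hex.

CBC decryption: P_i = D(K, C_i) ⊕ C_{i−1}, with C_{0} = IV.
Only C3 changed, to 0x0. In CBC, a change in C_i garbles P_i and flips the same bit in P_{i+1}. Decrypting the received ciphertext:
P1: D(K, 0x9) = 0xA; 0xA ⊕ 0xB = 0x1.
P2: D(K, 0x9) = 0xA; 0xA ⊕ 0x9 = 0x3.
P3: D(K, 0x0) = 0x3; 0x3 ⊕ 0x9 = 0xA.
Blocks that differ from the original plaintext: P3.

P1 = 0x1, P2 = 0x3, P3 = 0xA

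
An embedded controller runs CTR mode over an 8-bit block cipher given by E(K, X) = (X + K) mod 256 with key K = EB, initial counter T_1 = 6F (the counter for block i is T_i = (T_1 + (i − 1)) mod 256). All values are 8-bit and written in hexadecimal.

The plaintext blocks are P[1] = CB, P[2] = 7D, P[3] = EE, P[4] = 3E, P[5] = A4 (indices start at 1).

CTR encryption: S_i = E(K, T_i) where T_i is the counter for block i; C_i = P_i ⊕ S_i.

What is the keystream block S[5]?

5E

C[1]: T = 6F, S = E(K, T) = 5A; CB ⊕ 5A = 91.
C[2]: T = 70, S = E(K, T) = 5B; 7D ⊕ 5B = 26.
C[3]: T = 71, S = E(K, T) = 5C; EE ⊕ 5C = B2.
C[4]: T = 72, S = E(K, T) = 5D; 3E ⊕ 5D = 63.
C[5]: T = 73, S = E(K, T) = 5E; A4 ⊕ 5E = FA.
So S[5] = 5E.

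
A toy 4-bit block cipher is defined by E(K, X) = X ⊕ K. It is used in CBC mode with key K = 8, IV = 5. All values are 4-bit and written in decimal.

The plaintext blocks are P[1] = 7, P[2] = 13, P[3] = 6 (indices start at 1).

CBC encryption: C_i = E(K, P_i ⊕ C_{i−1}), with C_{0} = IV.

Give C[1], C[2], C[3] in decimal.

C[1]: P[1] ⊕ 5 = 2; E(K, 2) = 10.
C[2]: P[2] ⊕ 10 = 7; E(K, 7) = 15.
C[3]: P[3] ⊕ 15 = 9; E(K, 9) = 1.

C[1] = 10, C[2] = 15, C[3] = 1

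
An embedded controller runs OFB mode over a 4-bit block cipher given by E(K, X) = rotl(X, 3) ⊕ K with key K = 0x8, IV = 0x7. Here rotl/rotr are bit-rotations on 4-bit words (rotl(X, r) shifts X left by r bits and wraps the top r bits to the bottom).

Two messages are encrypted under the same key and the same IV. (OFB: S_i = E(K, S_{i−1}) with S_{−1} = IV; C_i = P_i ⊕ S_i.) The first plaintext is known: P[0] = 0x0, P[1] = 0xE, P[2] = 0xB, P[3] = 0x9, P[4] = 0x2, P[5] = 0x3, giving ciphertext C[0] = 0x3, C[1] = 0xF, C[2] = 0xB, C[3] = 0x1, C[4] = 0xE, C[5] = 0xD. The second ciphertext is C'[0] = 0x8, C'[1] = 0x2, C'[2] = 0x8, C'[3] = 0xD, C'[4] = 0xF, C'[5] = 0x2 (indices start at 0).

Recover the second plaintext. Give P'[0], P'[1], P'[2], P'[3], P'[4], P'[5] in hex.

In OFB with a reused IV, both messages share the same keystream S_i, so C_i ⊕ C'_i = P_i ⊕ P'_i and thus P'_i = P_i ⊕ C_i ⊕ C'_i.
P'[0]: 0x0 ⊕ 0x3 ⊕ 0x8 = 0xB.
P'[1]: 0xE ⊕ 0xF ⊕ 0x2 = 0x3.
P'[2]: 0xB ⊕ 0xB ⊕ 0x8 = 0x8.
P'[3]: 0x9 ⊕ 0x1 ⊕ 0xD = 0x5.
P'[4]: 0x2 ⊕ 0xE ⊕ 0xF = 0x3.
P'[5]: 0x3 ⊕ 0xD ⊕ 0x2 = 0xC.

P'[0] = 0xB, P'[1] = 0x3, P'[2] = 0x8, P'[3] = 0x5, P'[4] = 0x3, P'[5] = 0xC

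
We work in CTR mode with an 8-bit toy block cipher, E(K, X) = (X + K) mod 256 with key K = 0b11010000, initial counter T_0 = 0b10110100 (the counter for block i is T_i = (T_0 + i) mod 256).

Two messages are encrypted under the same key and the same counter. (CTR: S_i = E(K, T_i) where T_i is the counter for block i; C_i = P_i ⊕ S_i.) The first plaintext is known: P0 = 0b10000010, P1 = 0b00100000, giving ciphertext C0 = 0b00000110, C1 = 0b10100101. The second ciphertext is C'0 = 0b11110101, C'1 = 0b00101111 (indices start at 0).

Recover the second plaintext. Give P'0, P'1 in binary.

In CTR with a reused counter, both messages share the same keystream S_i, so C_i ⊕ C'_i = P_i ⊕ P'_i and thus P'_i = P_i ⊕ C_i ⊕ C'_i.
P'0: 0b10000010 ⊕ 0b00000110 ⊕ 0b11110101 = 0b01110001.
P'1: 0b00100000 ⊕ 0b10100101 ⊕ 0b00101111 = 0b10101010.

P'0 = 0b01110001, P'1 = 0b10101010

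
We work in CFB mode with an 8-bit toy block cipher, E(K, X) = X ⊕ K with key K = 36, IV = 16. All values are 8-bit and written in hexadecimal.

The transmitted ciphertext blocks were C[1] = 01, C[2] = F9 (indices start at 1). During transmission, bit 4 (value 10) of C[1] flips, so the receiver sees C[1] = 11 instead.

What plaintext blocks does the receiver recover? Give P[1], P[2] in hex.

P[1] = 31, P[2] = DE

CFB decryption: P_i = C_i ⊕ E(K, C_{i−1}), with C_{0} = IV.
Only C[1] changed, to 11. In CFB, a change in C_i flips the same bit in P_i and garbles P_{i+1}. Decrypting the received ciphertext:
P[1]: E(K, 16) = 20; 11 ⊕ 20 = 31.
P[2]: E(K, 11) = 27; F9 ⊕ 27 = DE.
Blocks that differ from the original plaintext: P[1], P[2].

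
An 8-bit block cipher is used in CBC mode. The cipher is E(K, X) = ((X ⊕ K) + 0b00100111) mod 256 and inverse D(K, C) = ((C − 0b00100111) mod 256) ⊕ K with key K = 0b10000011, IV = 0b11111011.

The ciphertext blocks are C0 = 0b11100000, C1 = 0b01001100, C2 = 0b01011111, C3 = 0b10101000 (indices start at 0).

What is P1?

CBC decryption: P_i = D(K, C_i) ⊕ C_{i−1}, with C_{−1} = IV.
P1: D(K, 0b01001100) = 0b10100110; 0b10100110 ⊕ 0b11100000 = 0b01000110.

P1 = 0b01000110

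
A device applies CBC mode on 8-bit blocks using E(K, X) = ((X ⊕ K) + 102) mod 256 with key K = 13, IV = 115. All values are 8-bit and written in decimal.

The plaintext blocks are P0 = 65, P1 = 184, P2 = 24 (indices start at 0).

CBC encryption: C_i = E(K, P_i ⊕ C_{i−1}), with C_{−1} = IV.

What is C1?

C0: P0 ⊕ 115 = 50; E(K, 50) = 165.
C1: P1 ⊕ 165 = 29; E(K, 29) = 118.

C1 = 118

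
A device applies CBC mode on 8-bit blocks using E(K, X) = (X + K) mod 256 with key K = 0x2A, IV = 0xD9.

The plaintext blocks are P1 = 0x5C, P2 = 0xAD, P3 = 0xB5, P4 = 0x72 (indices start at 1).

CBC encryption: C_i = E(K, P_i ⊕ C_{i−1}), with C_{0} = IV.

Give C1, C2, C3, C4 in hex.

C1 = 0xAF, C2 = 0x2C, C3 = 0xC3, C4 = 0xDB

C1: P1 ⊕ 0xD9 = 0x85; E(K, 0x85) = 0xAF.
C2: P2 ⊕ 0xAF = 0x02; E(K, 0x02) = 0x2C.
C3: P3 ⊕ 0x2C = 0x99; E(K, 0x99) = 0xC3.
C4: P4 ⊕ 0xC3 = 0xB1; E(K, 0xB1) = 0xDB.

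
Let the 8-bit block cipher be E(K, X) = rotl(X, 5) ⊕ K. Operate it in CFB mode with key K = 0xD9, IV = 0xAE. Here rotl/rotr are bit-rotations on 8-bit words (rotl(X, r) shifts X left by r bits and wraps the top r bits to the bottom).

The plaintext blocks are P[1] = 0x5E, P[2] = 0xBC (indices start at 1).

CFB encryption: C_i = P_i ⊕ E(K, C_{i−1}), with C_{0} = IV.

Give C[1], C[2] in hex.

C[1] = 0x52, C[2] = 0x2F

C[1]: E(K, 0xAE) = 0x0C; 0x5E ⊕ 0x0C = 0x52.
C[2]: E(K, 0x52) = 0x93; 0xBC ⊕ 0x93 = 0x2F.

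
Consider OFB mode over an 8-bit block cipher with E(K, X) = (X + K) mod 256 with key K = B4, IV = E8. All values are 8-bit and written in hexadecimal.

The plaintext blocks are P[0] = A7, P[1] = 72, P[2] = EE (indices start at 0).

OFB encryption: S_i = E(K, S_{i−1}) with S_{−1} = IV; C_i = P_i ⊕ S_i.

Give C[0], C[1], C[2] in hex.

C[0]: S = E(K, E8) = 9C; A7 ⊕ 9C = 3B.
C[1]: S = E(K, 9C) = 50; 72 ⊕ 50 = 22.
C[2]: S = E(K, 50) = 04; EE ⊕ 04 = EA.

C[0] = 3B, C[1] = 22, C[2] = EA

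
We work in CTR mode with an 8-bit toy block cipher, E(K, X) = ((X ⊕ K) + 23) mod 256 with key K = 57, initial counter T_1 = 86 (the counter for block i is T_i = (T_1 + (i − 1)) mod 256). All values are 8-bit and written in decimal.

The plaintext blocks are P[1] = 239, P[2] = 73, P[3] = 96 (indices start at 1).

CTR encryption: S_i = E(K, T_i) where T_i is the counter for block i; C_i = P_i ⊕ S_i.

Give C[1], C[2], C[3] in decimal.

C[1] = 105, C[2] = 204, C[3] = 24

C[1]: T = 86, S = E(K, T) = 134; 239 ⊕ 134 = 105.
C[2]: T = 87, S = E(K, T) = 133; 73 ⊕ 133 = 204.
C[3]: T = 88, S = E(K, T) = 120; 96 ⊕ 120 = 24.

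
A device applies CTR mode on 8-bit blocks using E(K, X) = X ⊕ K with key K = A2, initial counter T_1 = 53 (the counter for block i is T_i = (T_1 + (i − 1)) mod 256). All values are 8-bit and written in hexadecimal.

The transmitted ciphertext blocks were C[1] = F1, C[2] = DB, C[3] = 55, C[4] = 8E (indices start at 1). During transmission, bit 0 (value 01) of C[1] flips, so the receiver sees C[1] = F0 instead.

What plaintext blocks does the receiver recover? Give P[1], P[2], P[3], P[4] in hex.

CTR decryption: S_i = E(K, T_i) where T_i is the counter for block i; P_i = C_i ⊕ S_i.
Only C[1] changed, to F0. In CTR, a change in C_i flips the same bit in P_i only; the keystream is unaffected. Decrypting the received ciphertext:
P[1]: T = 53, S = E(K, T) = F1; F0 ⊕ F1 = 01.
P[2]: T = 54, S = E(K, T) = F6; DB ⊕ F6 = 2D.
P[3]: T = 55, S = E(K, T) = F7; 55 ⊕ F7 = A2.
P[4]: T = 56, S = E(K, T) = F4; 8E ⊕ F4 = 7A.
Blocks that differ from the original plaintext: P[1].

P[1] = 01, P[2] = 2D, P[3] = A2, P[4] = 7A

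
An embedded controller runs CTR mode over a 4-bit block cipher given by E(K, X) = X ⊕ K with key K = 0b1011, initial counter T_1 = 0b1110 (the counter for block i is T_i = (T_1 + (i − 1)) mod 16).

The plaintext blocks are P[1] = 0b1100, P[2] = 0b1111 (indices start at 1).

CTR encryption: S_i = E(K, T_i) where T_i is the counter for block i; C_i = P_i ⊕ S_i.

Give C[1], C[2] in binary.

C[1] = 0b1001, C[2] = 0b1011

C[1]: T = 0b1110, S = E(K, T) = 0b0101; 0b1100 ⊕ 0b0101 = 0b1001.
C[2]: T = 0b1111, S = E(K, T) = 0b0100; 0b1111 ⊕ 0b0100 = 0b1011.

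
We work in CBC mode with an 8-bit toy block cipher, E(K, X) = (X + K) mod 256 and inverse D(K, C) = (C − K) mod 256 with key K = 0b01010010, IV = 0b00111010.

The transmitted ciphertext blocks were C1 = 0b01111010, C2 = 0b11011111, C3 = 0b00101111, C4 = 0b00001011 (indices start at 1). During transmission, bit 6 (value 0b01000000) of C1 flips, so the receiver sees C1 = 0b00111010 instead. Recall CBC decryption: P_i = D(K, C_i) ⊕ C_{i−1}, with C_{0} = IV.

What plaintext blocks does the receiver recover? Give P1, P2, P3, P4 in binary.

P1 = 0b11010010, P2 = 0b10110111, P3 = 0b00000010, P4 = 0b10010110

Only C1 changed, to 0b00111010. In CBC, a change in C_i garbles P_i and flips the same bit in P_{i+1}. Decrypting the received ciphertext:
P1: D(K, 0b00111010) = 0b11101000; 0b11101000 ⊕ 0b00111010 = 0b11010010.
P2: D(K, 0b11011111) = 0b10001101; 0b10001101 ⊕ 0b00111010 = 0b10110111.
P3: D(K, 0b00101111) = 0b11011101; 0b11011101 ⊕ 0b11011111 = 0b00000010.
P4: D(K, 0b00001011) = 0b10111001; 0b10111001 ⊕ 0b00101111 = 0b10010110.
Blocks that differ from the original plaintext: P1, P2.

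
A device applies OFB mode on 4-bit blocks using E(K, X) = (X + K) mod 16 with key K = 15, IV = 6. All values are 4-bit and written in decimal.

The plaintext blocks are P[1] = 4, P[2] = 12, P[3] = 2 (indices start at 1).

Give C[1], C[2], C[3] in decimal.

C[1] = 1, C[2] = 8, C[3] = 1

OFB encryption: S_i = E(K, S_{i−1}) with S_{0} = IV; C_i = P_i ⊕ S_i.
C[1]: S = E(K, 6) = 5; 4 ⊕ 5 = 1.
C[2]: S = E(K, 5) = 4; 12 ⊕ 4 = 8.
C[3]: S = E(K, 4) = 3; 2 ⊕ 3 = 1.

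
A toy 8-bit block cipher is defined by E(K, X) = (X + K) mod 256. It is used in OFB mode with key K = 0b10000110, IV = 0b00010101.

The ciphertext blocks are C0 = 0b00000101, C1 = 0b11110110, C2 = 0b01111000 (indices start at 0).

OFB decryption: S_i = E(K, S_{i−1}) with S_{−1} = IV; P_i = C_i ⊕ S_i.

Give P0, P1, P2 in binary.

P0: S = E(K, 0b00010101) = 0b10011011; 0b00000101 ⊕ 0b10011011 = 0b10011110.
P1: S = E(K, 0b10011011) = 0b00100001; 0b11110110 ⊕ 0b00100001 = 0b11010111.
P2: S = E(K, 0b00100001) = 0b10100111; 0b01111000 ⊕ 0b10100111 = 0b11011111.

P0 = 0b10011110, P1 = 0b11010111, P2 = 0b11011111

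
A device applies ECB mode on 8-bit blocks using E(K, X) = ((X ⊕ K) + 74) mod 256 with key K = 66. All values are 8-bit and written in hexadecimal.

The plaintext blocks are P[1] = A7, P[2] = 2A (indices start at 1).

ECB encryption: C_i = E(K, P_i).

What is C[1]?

C[1] = 35

C[1]: E(K, A7) = 35.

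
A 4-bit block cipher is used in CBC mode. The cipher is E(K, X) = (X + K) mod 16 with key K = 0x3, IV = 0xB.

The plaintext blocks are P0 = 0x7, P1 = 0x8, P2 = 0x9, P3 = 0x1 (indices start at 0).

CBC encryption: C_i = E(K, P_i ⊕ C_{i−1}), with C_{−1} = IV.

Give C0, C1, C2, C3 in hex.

C0 = 0xF, C1 = 0xA, C2 = 0x6, C3 = 0xA

C0: P0 ⊕ 0xB = 0xC; E(K, 0xC) = 0xF.
C1: P1 ⊕ 0xF = 0x7; E(K, 0x7) = 0xA.
C2: P2 ⊕ 0xA = 0x3; E(K, 0x3) = 0x6.
C3: P3 ⊕ 0x6 = 0x7; E(K, 0x7) = 0xA.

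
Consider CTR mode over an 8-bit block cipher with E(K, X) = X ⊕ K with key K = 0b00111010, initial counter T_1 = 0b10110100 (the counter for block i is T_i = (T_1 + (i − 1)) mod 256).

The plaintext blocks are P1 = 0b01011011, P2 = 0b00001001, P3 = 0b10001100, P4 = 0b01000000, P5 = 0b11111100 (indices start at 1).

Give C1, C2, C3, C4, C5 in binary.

CTR encryption: S_i = E(K, T_i) where T_i is the counter for block i; C_i = P_i ⊕ S_i.
C1: T = 0b10110100, S = E(K, T) = 0b10001110; 0b01011011 ⊕ 0b10001110 = 0b11010101.
C2: T = 0b10110101, S = E(K, T) = 0b10001111; 0b00001001 ⊕ 0b10001111 = 0b10000110.
C3: T = 0b10110110, S = E(K, T) = 0b10001100; 0b10001100 ⊕ 0b10001100 = 0b00000000.
C4: T = 0b10110111, S = E(K, T) = 0b10001101; 0b01000000 ⊕ 0b10001101 = 0b11001101.
C5: T = 0b10111000, S = E(K, T) = 0b10000010; 0b11111100 ⊕ 0b10000010 = 0b01111110.

C1 = 0b11010101, C2 = 0b10000110, C3 = 0b00000000, C4 = 0b11001101, C5 = 0b01111110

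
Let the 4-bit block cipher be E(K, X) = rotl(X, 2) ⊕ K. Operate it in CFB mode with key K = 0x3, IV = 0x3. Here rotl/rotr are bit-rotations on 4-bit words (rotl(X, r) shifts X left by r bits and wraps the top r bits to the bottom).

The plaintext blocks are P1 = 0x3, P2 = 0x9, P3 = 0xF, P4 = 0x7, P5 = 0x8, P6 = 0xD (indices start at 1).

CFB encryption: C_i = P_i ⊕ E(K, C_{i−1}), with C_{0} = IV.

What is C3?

C1: E(K, 0x3) = 0xF; 0x3 ⊕ 0xF = 0xC.
C2: E(K, 0xC) = 0x0; 0x9 ⊕ 0x0 = 0x9.
C3: E(K, 0x9) = 0x5; 0xF ⊕ 0x5 = 0xA.

C3 = 0xA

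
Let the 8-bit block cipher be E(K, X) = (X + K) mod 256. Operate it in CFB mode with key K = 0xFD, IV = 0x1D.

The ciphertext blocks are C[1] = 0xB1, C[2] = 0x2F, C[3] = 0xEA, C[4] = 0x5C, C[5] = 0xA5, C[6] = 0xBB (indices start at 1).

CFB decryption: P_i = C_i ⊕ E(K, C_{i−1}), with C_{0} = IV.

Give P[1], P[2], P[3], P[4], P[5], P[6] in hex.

P[1]: E(K, 0x1D) = 0x1A; 0xB1 ⊕ 0x1A = 0xAB.
P[2]: E(K, 0xB1) = 0xAE; 0x2F ⊕ 0xAE = 0x81.
P[3]: E(K, 0x2F) = 0x2C; 0xEA ⊕ 0x2C = 0xC6.
P[4]: E(K, 0xEA) = 0xE7; 0x5C ⊕ 0xE7 = 0xBB.
P[5]: E(K, 0x5C) = 0x59; 0xA5 ⊕ 0x59 = 0xFC.
P[6]: E(K, 0xA5) = 0xA2; 0xBB ⊕ 0xA2 = 0x19.

P[1] = 0xAB, P[2] = 0x81, P[3] = 0xC6, P[4] = 0xBB, P[5] = 0xFC, P[6] = 0x19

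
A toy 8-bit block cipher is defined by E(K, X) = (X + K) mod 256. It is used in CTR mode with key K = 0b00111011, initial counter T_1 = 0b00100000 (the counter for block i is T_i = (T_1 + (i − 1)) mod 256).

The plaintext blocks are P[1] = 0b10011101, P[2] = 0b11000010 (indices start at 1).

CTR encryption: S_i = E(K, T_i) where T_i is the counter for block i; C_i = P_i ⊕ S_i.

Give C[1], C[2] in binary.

C[1] = 0b11000110, C[2] = 0b10011110

C[1]: T = 0b00100000, S = E(K, T) = 0b01011011; 0b10011101 ⊕ 0b01011011 = 0b11000110.
C[2]: T = 0b00100001, S = E(K, T) = 0b01011100; 0b11000010 ⊕ 0b01011100 = 0b10011110.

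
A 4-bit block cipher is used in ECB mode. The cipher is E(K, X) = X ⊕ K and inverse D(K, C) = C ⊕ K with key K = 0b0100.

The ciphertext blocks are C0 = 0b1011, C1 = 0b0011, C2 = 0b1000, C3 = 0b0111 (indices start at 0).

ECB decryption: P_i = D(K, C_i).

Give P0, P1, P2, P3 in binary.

P0: D(K, 0b1011) = 0b1111.
P1: D(K, 0b0011) = 0b0111.
P2: D(K, 0b1000) = 0b1100.
P3: D(K, 0b0111) = 0b0011.

P0 = 0b1111, P1 = 0b0111, P2 = 0b1100, P3 = 0b0011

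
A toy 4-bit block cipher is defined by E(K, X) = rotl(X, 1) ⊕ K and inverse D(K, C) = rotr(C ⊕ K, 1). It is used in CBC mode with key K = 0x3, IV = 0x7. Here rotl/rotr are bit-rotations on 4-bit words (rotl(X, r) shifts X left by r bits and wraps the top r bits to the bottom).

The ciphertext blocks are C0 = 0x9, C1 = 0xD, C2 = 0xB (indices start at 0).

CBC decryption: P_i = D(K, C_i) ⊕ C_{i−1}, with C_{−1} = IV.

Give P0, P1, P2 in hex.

P0 = 0x2, P1 = 0xE, P2 = 0x9

P0: D(K, 0x9) = 0x5; 0x5 ⊕ 0x7 = 0x2.
P1: D(K, 0xD) = 0x7; 0x7 ⊕ 0x9 = 0xE.
P2: D(K, 0xB) = 0x4; 0x4 ⊕ 0xD = 0x9.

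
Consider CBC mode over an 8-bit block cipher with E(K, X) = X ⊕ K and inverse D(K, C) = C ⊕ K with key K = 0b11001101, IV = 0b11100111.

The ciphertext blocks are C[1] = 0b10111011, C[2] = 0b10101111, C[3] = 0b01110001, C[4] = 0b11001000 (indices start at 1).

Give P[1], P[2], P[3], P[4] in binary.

P[1] = 0b10010001, P[2] = 0b11011001, P[3] = 0b00010011, P[4] = 0b01110100

CBC decryption: P_i = D(K, C_i) ⊕ C_{i−1}, with C_{0} = IV.
P[1]: D(K, 0b10111011) = 0b01110110; 0b01110110 ⊕ 0b11100111 = 0b10010001.
P[2]: D(K, 0b10101111) = 0b01100010; 0b01100010 ⊕ 0b10111011 = 0b11011001.
P[3]: D(K, 0b01110001) = 0b10111100; 0b10111100 ⊕ 0b10101111 = 0b00010011.
P[4]: D(K, 0b11001000) = 0b00000101; 0b00000101 ⊕ 0b01110001 = 0b01110100.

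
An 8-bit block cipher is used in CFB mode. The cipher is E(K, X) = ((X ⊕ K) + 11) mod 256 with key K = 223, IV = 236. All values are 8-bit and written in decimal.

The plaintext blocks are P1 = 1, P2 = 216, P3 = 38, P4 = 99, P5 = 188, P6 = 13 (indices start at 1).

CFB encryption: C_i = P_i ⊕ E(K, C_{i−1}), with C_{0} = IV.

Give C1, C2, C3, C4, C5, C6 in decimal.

C1: E(K, 236) = 62; 1 ⊕ 62 = 63.
C2: E(K, 63) = 235; 216 ⊕ 235 = 51.
C3: E(K, 51) = 247; 38 ⊕ 247 = 209.
C4: E(K, 209) = 25; 99 ⊕ 25 = 122.
C5: E(K, 122) = 176; 188 ⊕ 176 = 12.
C6: E(K, 12) = 222; 13 ⊕ 222 = 211.

C1 = 63, C2 = 51, C3 = 209, C4 = 122, C5 = 12, C6 = 211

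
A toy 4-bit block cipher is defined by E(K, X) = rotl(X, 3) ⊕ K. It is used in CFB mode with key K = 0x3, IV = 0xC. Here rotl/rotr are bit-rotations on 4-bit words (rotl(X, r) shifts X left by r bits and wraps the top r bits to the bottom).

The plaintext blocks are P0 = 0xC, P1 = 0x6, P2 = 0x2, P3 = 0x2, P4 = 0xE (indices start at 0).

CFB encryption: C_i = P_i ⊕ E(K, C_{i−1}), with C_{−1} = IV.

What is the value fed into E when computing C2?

C0: E(K, 0xC) = 0x5; 0xC ⊕ 0x5 = 0x9.
C1: E(K, 0x9) = 0xF; 0x6 ⊕ 0xF = 0x9.
C2: E(K, 0x9) = 0xF; 0x2 ⊕ 0xF = 0xD.
So the input to E for block 2 is 0x9.

0x9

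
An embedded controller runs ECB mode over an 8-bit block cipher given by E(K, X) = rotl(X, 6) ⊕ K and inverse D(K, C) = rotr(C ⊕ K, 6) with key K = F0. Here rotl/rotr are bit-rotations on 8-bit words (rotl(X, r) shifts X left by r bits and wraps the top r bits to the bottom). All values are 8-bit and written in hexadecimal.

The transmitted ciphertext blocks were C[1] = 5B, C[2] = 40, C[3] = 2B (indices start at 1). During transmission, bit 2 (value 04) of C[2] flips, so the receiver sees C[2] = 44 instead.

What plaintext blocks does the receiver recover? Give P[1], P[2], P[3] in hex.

ECB decryption: P_i = D(K, C_i).
Only C[2] changed, to 44. In ECB, a change in C_i affects only P_i. Decrypting the received ciphertext:
P[1]: D(K, 5B) = AE.
P[2]: D(K, 44) = D2.
P[3]: D(K, 2B) = 6F.
Blocks that differ from the original plaintext: P[2].

P[1] = AE, P[2] = D2, P[3] = 6F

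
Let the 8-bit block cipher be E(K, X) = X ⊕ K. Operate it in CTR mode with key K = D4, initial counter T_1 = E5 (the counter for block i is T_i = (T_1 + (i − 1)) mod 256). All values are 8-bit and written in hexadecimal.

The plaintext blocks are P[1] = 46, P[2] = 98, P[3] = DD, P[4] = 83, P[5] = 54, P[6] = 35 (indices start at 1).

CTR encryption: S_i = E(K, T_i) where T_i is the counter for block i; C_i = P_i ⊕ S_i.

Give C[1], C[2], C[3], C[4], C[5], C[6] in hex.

C[1]: T = E5, S = E(K, T) = 31; 46 ⊕ 31 = 77.
C[2]: T = E6, S = E(K, T) = 32; 98 ⊕ 32 = AA.
C[3]: T = E7, S = E(K, T) = 33; DD ⊕ 33 = EE.
C[4]: T = E8, S = E(K, T) = 3C; 83 ⊕ 3C = BF.
C[5]: T = E9, S = E(K, T) = 3D; 54 ⊕ 3D = 69.
C[6]: T = EA, S = E(K, T) = 3E; 35 ⊕ 3E = 0B.

C[1] = 77, C[2] = AA, C[3] = EE, C[4] = BF, C[5] = 69, C[6] = 0B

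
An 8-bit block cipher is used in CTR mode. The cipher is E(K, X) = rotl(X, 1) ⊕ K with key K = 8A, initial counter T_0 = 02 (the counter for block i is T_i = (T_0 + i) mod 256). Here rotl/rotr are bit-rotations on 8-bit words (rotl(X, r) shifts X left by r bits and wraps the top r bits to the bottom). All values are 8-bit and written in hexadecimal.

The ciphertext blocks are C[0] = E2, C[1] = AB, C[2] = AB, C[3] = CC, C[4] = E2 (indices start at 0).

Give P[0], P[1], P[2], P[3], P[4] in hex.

CTR decryption: S_i = E(K, T_i) where T_i is the counter for block i; P_i = C_i ⊕ S_i.
P[0]: T = 02, S = E(K, T) = 8E; E2 ⊕ 8E = 6C.
P[1]: T = 03, S = E(K, T) = 8C; AB ⊕ 8C = 27.
P[2]: T = 04, S = E(K, T) = 82; AB ⊕ 82 = 29.
P[3]: T = 05, S = E(K, T) = 80; CC ⊕ 80 = 4C.
P[4]: T = 06, S = E(K, T) = 86; E2 ⊕ 86 = 64.

P[0] = 6C, P[1] = 27, P[2] = 29, P[3] = 4C, P[4] = 64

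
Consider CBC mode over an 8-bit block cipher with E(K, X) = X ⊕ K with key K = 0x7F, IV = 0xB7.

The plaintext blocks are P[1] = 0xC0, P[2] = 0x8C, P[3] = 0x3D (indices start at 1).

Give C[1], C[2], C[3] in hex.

C[1] = 0x08, C[2] = 0xFB, C[3] = 0xB9

CBC encryption: C_i = E(K, P_i ⊕ C_{i−1}), with C_{0} = IV.
C[1]: P[1] ⊕ 0xB7 = 0x77; E(K, 0x77) = 0x08.
C[2]: P[2] ⊕ 0x08 = 0x84; E(K, 0x84) = 0xFB.
C[3]: P[3] ⊕ 0xFB = 0xC6; E(K, 0xC6) = 0xB9.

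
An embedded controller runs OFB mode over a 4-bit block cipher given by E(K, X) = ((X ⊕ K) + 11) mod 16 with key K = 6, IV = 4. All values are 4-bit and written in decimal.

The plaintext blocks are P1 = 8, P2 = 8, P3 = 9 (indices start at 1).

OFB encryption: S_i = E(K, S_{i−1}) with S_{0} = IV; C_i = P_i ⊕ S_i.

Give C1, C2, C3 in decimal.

C1 = 5, C2 = 14, C3 = 2

C1: S = E(K, 4) = 13; 8 ⊕ 13 = 5.
C2: S = E(K, 13) = 6; 8 ⊕ 6 = 14.
C3: S = E(K, 6) = 11; 9 ⊕ 11 = 2.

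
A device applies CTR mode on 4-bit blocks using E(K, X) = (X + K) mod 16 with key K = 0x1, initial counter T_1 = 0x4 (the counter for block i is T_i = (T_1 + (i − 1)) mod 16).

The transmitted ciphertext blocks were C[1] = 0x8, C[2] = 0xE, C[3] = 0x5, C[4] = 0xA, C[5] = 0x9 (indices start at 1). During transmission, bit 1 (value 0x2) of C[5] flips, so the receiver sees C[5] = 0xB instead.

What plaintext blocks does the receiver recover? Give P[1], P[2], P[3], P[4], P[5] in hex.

CTR decryption: S_i = E(K, T_i) where T_i is the counter for block i; P_i = C_i ⊕ S_i.
Only C[5] changed, to 0xB. In CTR, a change in C_i flips the same bit in P_i only; the keystream is unaffected. Decrypting the received ciphertext:
P[1]: T = 0x4, S = E(K, T) = 0x5; 0x8 ⊕ 0x5 = 0xD.
P[2]: T = 0x5, S = E(K, T) = 0x6; 0xE ⊕ 0x6 = 0x8.
P[3]: T = 0x6, S = E(K, T) = 0x7; 0x5 ⊕ 0x7 = 0x2.
P[4]: T = 0x7, S = E(K, T) = 0x8; 0xA ⊕ 0x8 = 0x2.
P[5]: T = 0x8, S = E(K, T) = 0x9; 0xB ⊕ 0x9 = 0x2.
Blocks that differ from the original plaintext: P[5].

P[1] = 0xD, P[2] = 0x8, P[3] = 0x2, P[4] = 0x2, P[5] = 0x2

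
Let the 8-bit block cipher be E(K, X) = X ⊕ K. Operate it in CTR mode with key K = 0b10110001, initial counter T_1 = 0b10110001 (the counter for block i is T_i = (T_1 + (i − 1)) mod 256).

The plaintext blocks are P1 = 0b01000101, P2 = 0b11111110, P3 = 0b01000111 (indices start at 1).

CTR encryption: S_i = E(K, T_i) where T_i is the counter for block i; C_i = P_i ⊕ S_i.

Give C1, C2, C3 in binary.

C1: T = 0b10110001, S = E(K, T) = 0b00000000; 0b01000101 ⊕ 0b00000000 = 0b01000101.
C2: T = 0b10110010, S = E(K, T) = 0b00000011; 0b11111110 ⊕ 0b00000011 = 0b11111101.
C3: T = 0b10110011, S = E(K, T) = 0b00000010; 0b01000111 ⊕ 0b00000010 = 0b01000101.

C1 = 0b01000101, C2 = 0b11111101, C3 = 0b01000101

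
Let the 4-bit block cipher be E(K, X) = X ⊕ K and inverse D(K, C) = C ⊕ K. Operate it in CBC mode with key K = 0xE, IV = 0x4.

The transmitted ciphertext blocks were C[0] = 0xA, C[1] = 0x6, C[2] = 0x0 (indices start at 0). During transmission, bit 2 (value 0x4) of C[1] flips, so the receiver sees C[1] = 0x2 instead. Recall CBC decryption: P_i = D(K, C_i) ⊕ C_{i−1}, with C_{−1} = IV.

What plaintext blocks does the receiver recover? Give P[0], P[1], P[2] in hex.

P[0] = 0x0, P[1] = 0x6, P[2] = 0xC

Only C[1] changed, to 0x2. In CBC, a change in C_i garbles P_i and flips the same bit in P_{i+1}. Decrypting the received ciphertext:
P[0]: D(K, 0xA) = 0x4; 0x4 ⊕ 0x4 = 0x0.
P[1]: D(K, 0x2) = 0xC; 0xC ⊕ 0xA = 0x6.
P[2]: D(K, 0x0) = 0xE; 0xE ⊕ 0x2 = 0xC.
Blocks that differ from the original plaintext: P[1], P[2].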